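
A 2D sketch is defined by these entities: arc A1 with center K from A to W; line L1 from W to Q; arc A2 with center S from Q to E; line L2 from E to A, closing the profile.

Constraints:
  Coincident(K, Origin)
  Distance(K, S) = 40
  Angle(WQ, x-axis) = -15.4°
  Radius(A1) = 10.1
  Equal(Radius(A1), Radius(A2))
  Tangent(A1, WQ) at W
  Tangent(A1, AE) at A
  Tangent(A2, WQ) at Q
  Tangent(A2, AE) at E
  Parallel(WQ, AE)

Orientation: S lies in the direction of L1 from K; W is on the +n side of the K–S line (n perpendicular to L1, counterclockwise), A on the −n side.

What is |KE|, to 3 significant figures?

41.3

Tangency of A1 to both parallel lines with radius 10.1 puts W and A at K ± 10.1·n: W = (2.68, 9.74), A = (-2.68, -9.74). Equal radii place Q and E the same way about S: Q = S + 10.1·n = (41.2, -0.885), E = S − 10.1·n = (35.9, -20.4). Then |KE| = |E − K| = 41.3.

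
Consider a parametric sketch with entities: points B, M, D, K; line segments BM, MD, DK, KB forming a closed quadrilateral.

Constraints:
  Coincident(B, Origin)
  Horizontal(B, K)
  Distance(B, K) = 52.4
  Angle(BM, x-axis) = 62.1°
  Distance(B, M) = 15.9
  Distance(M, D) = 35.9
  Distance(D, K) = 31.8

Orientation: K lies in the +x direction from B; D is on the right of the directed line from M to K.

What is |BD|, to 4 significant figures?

30.64

Checks: |BK| = 52.40 ✓; |BM| = 15.90 ✓; |MD| = 35.90 ✓; |DK| = 31.80 ✓.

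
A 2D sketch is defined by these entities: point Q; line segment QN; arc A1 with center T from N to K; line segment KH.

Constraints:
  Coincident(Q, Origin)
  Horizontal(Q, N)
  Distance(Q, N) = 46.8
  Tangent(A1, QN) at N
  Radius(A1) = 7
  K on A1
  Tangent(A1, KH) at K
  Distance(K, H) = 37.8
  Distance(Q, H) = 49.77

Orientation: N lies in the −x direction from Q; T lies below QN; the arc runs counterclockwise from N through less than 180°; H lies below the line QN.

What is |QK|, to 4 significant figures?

53.47

Checks: Q.y = 0.00, N.y = 0.00 ✓; |TK| = 7.000 ✓; ∠(TK, KH) = 90.00° ✓; |KH| = 37.80 ✓; |QH| = 49.77 ✓.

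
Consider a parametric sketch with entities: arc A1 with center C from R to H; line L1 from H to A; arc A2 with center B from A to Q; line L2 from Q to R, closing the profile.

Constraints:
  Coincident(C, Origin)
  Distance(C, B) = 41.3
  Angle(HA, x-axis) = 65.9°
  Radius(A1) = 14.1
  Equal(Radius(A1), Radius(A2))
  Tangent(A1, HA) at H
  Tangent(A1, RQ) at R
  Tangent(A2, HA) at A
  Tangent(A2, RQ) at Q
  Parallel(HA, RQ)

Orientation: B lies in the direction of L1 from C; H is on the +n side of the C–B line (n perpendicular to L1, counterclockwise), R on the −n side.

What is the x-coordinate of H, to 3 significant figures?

-12.9

The slot axis is L1's direction at 65.9°, so u = (cos 65.9°, sin 65.9°) = (0.408, 0.913) and n = (−sin 65.9°, cos 65.9°) = (-0.913, 0.408). C is at the origin and B lies 41.3 along u from C, so B = 41.3·u = (16.9, 37.7). Tangency of A1 to both parallel lines with radius 14.1 puts H and R at C ± 14.1·n: H = (-12.9, 5.76), R = (12.9, -5.76). So H.x = -12.9.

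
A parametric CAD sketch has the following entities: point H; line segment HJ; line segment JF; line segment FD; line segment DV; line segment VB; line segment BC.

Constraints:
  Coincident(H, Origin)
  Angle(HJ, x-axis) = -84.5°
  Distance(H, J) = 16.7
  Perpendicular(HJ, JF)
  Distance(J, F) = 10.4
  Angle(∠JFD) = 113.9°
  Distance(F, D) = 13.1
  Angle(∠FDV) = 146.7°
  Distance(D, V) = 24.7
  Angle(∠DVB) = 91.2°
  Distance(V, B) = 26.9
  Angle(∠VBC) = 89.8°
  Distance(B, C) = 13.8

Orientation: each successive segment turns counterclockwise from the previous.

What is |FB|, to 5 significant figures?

41.225

H is at the origin; HJ runs at -84.5° with length 16.7, so J = (1.6006, -16.623). HJ ⟂ JF, so JF runs at 5.5000°; with |JF| = 10.4, F = (11.953, -15.626). ∠JFD = 113.9° gives FD at 71.600° from the x-axis; with |FD| = 13.1, D = (16.088, -3.1960). ∠FDV = 146.7° gives DV at 104.90° from the x-axis; with |DV| = 24.7, V = (9.7366, 20.673). ∠DVB = 91.2° gives VB at -166.30° from the x-axis; with |VB| = 26.9, B = (-16.398, 14.302). Then |FB| = |B − F| = 41.225.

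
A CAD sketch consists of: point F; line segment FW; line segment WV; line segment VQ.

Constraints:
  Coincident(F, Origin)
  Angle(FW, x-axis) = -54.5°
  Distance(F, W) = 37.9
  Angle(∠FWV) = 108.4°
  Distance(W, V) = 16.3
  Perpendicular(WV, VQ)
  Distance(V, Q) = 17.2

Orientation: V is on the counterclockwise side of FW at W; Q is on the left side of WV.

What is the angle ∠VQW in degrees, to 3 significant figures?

43.5°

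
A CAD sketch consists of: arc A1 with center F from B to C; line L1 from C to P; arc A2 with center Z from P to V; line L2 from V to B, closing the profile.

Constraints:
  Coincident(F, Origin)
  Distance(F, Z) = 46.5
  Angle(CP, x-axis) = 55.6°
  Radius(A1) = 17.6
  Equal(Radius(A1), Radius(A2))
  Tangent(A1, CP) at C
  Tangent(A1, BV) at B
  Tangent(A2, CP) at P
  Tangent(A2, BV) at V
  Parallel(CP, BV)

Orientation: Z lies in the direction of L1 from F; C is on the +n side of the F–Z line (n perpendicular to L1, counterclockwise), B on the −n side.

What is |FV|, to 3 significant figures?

49.7

Tangency of A1 to both parallel lines with radius 17.6 puts C and B at F ± 17.6·n: C = (-14.5, 9.94), B = (14.5, -9.94). Equal radii place P and V the same way about Z: P = Z + 17.6·n = (11.7, 48.3), V = Z − 17.6·n = (40.8, 28.4). Then |FV| = |V − F| = 49.7.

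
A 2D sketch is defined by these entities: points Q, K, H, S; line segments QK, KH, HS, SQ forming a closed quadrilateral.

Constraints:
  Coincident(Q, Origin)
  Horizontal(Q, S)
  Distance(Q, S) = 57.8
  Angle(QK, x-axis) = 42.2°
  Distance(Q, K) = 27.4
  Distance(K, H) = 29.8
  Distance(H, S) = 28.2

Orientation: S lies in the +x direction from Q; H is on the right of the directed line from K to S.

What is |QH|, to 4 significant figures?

32.56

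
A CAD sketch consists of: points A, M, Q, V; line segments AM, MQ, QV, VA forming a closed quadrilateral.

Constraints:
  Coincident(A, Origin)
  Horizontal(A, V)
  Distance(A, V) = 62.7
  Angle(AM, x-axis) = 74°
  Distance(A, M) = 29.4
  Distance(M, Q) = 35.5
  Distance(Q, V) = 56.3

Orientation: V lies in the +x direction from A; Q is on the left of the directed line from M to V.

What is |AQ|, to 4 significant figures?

61.62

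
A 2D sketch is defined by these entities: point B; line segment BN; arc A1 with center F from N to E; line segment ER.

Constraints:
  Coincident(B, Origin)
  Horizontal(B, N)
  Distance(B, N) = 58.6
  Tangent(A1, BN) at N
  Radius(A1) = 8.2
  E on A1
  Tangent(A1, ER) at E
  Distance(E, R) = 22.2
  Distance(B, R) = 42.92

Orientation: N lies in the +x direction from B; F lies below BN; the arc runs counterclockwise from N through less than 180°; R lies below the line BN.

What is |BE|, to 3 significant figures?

52.4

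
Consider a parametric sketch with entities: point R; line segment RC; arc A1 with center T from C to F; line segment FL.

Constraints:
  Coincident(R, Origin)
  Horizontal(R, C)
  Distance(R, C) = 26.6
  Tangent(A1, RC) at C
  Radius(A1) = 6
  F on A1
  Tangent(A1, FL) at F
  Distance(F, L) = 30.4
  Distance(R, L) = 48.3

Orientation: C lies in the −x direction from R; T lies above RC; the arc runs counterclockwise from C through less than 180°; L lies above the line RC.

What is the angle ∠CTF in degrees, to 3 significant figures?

110°

Checks: |TF| = 6.000 ✓; ∠(TF, FL) = 90.00° ✓; |FL| = 30.40 ✓; |RL| = 48.30 ✓.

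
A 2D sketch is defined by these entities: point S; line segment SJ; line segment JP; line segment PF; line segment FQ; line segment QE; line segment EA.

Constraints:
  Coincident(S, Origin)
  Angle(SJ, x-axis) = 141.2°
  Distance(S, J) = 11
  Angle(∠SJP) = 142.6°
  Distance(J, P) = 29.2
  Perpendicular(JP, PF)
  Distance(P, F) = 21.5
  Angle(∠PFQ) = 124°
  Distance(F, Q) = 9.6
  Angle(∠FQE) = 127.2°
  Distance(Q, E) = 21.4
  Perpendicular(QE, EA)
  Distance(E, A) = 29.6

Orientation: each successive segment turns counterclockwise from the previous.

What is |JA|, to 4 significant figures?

13.25

S is at the origin; SJ runs at 141.2° with length 11.0, so J = (-8.573, 6.893). ∠SJP = 142.6° gives JP at 178.6° from the x-axis; with |JP| = 29.2, P = (-37.76, 7.606). The perpendicularity gives PF at right angles to JP, so PF runs at -91.40°; with |PF| = 21.5, F = (-38.29, -13.89). ∠PFQ = 124.0° gives FQ at -35.40° from the x-axis; with |FQ| = 9.6, Q = (-30.46, -19.45). ∠FQE = 127.2° gives QE at 17.40° from the x-axis; with |QE| = 21.4, E = (-10.04, -13.05). QE is perpendicular to EA, so EA runs at 107.4°; with |EA| = 29.6, A = (-18.89, 15.20). Then |JA| = |A − J| = 13.25.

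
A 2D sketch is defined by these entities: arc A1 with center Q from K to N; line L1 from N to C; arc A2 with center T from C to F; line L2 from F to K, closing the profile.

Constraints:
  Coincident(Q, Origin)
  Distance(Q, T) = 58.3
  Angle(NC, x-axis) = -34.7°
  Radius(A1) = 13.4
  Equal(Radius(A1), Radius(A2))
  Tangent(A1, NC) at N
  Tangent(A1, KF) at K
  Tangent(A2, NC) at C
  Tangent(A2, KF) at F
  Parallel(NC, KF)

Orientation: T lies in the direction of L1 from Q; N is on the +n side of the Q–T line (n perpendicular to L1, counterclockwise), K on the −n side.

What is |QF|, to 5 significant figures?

59.820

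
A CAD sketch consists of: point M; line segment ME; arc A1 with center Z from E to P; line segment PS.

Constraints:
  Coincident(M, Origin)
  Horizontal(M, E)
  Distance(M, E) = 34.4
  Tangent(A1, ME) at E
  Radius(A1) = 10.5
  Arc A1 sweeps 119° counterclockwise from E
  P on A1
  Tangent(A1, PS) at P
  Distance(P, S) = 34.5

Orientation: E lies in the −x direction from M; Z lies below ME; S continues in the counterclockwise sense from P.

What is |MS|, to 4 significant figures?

53.06

M is at the origin; ME is horizontal with |ME| = 34.4 and E on the −x side, so E = (-34.40, 0.000). A1 meets ME tangentially, so ZE is at right angles to ME, so Z = E + (0, -10.5) = (-34.40, -10.50). On A1, E sits at bearing 90° from Z; a 119° counterclockwise sweep puts P at bearing 209°, so P = Z + 10.5·(cos 209°, sin 209°) = (-43.58, -15.59). The tangent condition forces ZP to be normal to PS, so PS runs along (−sin 209°, cos 209°); with |PS| = 34.5, S = (-26.86, -45.76). Then |MS| = |S − M| = 53.06.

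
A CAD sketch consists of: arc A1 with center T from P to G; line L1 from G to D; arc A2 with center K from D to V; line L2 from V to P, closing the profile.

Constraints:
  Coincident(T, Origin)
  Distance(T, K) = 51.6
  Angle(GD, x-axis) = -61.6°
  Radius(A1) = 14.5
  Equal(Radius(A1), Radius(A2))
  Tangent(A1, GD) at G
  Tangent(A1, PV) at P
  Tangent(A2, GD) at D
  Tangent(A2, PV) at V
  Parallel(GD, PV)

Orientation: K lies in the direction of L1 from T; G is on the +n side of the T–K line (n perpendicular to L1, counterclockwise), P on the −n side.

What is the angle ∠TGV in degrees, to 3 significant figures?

60.7°

The slot axis is L1's direction at -61.6°, so u = (cos -61.6°, sin -61.6°) = (0.476, -0.880) and n = (−sin -61.6°, cos -61.6°) = (0.880, 0.476). T is at the origin and K lies 51.6 along u from T, so K = 51.6·u = (24.5, -45.4). Tangency of A1 to both parallel lines with radius 14.5 puts G and P at T ± 14.5·n: G = (12.8, 6.90), P = (-12.8, -6.90). Equal radii place D and V the same way about K: D = K + 14.5·n = (37.3, -38.5), V = K − 14.5·n = (11.8, -52.3). Then cos ∠TGV = GT·GV / (|GT||GV|), giving 60.7°.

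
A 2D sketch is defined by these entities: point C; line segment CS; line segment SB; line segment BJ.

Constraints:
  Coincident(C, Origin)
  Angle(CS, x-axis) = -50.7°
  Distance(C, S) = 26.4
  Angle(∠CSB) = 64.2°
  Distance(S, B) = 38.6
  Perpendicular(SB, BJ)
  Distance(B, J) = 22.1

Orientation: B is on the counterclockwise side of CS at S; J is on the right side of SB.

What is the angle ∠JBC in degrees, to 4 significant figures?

131.2°

∠CSB = 64.2°, so SB runs at -50.7° + (180° − 64.2°) = 65.10° from the x-axis; with |SB| = 38.6, B = S + 38.6·(cos 65.10°, sin 65.10°) = (32.97, 14.58). SB is perpendicular to BJ; with |BJ| = 22.1 on the right of SB, J = B + 22.1·(0.9070, -0.4210) = (53.02, 5.278). Then cos ∠JBC = BJ·BC / (|BJ||BC|), giving 131.2°.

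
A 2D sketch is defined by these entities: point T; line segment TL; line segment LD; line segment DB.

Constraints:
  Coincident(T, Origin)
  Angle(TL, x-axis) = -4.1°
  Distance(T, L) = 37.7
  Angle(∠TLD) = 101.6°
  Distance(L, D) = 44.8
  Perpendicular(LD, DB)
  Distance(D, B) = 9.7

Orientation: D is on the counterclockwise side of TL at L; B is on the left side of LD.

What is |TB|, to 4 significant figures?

59.04

∠TLD = 101.6°, so LD runs at -4.1° + (180° − 101.6°) = 74.30° from the x-axis; with |LD| = 44.8, D = L + 44.8·(cos 74.30°, sin 74.30°) = (49.73, 40.43). The perpendicularity gives DB at right angles to LD; with |DB| = 9.7 on the left of LD, B = D + 9.7·(-0.9627, 0.2706) = (40.39, 43.06). Then |TB| = |B − T| = 59.04.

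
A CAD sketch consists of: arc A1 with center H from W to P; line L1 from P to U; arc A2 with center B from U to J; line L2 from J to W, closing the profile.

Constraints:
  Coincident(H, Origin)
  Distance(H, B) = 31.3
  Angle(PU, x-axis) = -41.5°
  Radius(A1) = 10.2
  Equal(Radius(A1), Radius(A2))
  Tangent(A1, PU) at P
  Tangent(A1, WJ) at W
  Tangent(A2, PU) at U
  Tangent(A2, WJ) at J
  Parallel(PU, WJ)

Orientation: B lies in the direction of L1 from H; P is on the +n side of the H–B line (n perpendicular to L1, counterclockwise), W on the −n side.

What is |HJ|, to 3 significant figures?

32.9

The slot axis is L1's direction at -41.5°, so u = (cos -41.5°, sin -41.5°) = (0.749, -0.663) and n = (−sin -41.5°, cos -41.5°) = (0.663, 0.749). H is at the origin and B lies 31.3 along u from H, so B = 31.3·u = (23.4, -20.7). Tangency of A1 to both parallel lines with radius 10.2 puts P and W at H ± 10.2·n: P = (6.76, 7.64), W = (-6.76, -7.64). Equal radii place U and J the same way about B: U = B + 10.2·n = (30.2, -13.1), J = B − 10.2·n = (16.7, -28.4). Then |HJ| = |J − H| = 32.9.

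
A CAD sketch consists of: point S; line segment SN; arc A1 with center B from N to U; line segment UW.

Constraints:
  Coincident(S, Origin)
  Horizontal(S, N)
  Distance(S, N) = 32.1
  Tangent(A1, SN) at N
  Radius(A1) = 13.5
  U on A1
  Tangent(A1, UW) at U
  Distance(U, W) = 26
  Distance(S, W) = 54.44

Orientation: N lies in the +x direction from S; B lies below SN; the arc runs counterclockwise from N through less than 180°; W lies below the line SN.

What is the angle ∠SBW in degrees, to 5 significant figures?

115.95°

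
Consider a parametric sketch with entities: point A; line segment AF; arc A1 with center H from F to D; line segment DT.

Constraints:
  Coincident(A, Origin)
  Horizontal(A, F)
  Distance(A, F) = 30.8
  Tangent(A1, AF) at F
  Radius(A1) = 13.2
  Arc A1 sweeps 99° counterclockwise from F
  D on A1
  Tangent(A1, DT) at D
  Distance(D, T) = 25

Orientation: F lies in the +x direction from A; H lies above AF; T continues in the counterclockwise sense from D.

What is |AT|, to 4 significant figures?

56.49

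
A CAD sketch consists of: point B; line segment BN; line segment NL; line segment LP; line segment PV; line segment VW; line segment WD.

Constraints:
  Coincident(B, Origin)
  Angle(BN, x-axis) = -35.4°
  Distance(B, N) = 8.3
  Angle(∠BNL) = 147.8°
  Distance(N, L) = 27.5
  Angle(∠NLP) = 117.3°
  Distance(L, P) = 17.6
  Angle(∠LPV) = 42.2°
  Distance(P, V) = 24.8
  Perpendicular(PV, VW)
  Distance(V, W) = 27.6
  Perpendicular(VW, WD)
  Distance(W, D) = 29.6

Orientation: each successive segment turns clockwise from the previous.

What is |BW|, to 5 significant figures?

37.238

B is at the origin; BN runs at -35.4° with length 8.3, so N = (6.7656, -4.8080). ∠BNL = 147.8° gives NL at -67.600° from the x-axis; with |NL| = 27.5, L = (17.245, -30.233). ∠NLP = 117.3° gives LP at -130.30° from the x-axis; with |LP| = 17.6, P = (5.8615, -43.656). ∠LPV = 42.2° gives PV at 91.900° from the x-axis; with |PV| = 24.8, V = (5.0392, -18.870). PV is perpendicular to VW, so VW runs at 1.9000°; with |VW| = 27.6, W = (32.624, -17.955). Then |BW| = |W − B| = 37.238.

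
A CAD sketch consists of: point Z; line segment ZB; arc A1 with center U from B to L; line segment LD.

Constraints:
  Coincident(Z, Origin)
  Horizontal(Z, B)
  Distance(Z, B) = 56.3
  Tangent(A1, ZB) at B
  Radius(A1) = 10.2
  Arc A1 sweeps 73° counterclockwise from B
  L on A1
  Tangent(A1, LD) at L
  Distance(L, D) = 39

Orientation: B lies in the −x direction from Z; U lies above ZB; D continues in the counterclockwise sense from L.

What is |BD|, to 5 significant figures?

49.286

Z is at the origin; ZB is horizontal with |ZB| = 56.3 and B on the −x side, so B = (-56.300, 0.0000). Since A1 is tangent to ZB there, UB ⟂ ZB, so U = B + (0, 10.2) = (-56.300, 10.200). On A1, B sits at bearing -90° from U; a 73° counterclockwise sweep puts L at bearing -17°, so L = U + 10.2·(cos -17°, sin -17°) = (-46.546, 7.2178). A1 meets LD tangentially, so UL is at right angles to LD, so LD runs along (−sin -17°, cos -17°); with |LD| = 39.0, D = (-35.143, 44.514). Then |BD| = |D − B| = 49.286.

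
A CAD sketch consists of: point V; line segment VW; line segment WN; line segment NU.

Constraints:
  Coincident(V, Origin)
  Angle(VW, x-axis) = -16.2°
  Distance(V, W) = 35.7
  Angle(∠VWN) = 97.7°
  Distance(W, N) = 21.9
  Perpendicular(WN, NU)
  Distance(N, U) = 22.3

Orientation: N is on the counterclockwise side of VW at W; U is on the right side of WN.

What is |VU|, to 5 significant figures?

63.551

V is at the origin; VW runs at -16.2° with length 35.7, so W = 35.7·(cos -16.2°, sin -16.2°) = (34.282, -9.9600). ∠VWN = 97.7°, so WN runs at -16.2° + (180° − 97.7°) = 66.100° from the x-axis; with |WN| = 21.9, N = W + 21.9·(cos 66.100°, sin 66.100°) = (43.155, 10.062). WN is perpendicular to NU; with |NU| = 22.3 on the right of WN, U = N + 22.3·(0.91425, -0.40514) = (63.543, 1.0275). Then |VU| = |U − V| = 63.551.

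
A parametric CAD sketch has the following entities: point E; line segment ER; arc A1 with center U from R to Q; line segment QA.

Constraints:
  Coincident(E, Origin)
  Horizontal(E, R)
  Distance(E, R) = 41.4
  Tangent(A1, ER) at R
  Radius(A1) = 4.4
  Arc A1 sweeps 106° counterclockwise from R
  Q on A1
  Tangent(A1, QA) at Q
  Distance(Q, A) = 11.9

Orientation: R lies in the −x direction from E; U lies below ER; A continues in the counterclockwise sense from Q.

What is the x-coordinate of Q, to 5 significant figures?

-45.630

E is at the origin; ER is horizontal with |ER| = 41.4 and R on the −x side, so R = (-41.400, 0.0000). Since A1 is tangent to ER there, UR ⟂ ER, so U = R + (0, -4.4) = (-41.400, -4.4000). On A1, R sits at bearing 90° from U; a 106° counterclockwise sweep puts Q at bearing 196°, so Q = U + 4.4·(cos 196°, sin 196°) = (-45.630, -5.6128). So Q.x = -45.630.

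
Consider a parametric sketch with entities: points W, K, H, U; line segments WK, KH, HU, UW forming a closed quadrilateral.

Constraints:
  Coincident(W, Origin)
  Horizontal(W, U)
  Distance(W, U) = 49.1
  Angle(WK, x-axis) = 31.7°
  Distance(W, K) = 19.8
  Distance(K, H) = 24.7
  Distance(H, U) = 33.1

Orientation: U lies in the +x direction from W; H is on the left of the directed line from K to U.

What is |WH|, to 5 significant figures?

44.012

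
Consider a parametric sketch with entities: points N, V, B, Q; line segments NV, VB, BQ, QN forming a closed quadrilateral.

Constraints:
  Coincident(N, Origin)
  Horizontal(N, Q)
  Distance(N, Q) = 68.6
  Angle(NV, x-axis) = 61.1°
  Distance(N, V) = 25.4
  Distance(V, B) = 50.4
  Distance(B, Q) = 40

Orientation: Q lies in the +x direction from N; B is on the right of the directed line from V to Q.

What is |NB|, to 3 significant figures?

42.0

Checks: |VB| = 50.40 ✓; |BQ| = 40.00 ✓.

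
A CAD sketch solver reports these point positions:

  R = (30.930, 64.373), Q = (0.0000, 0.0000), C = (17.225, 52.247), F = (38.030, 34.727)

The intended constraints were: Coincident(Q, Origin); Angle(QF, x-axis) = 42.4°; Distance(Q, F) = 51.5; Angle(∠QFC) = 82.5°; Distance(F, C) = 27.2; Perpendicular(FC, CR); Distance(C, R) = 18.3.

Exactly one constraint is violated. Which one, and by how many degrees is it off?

Perpendicular(FC, CR) — off by 8.40°.

Q = (0.00, 0.00) ✓; QF at 42.40° ✓; |QF| = 51.50 ✓; ∠QFC = 82.50° ✓; |FC| = 27.20 ✓; ∠(FC, CR) = 98.40° ✗; |CR| = 18.30 ✓.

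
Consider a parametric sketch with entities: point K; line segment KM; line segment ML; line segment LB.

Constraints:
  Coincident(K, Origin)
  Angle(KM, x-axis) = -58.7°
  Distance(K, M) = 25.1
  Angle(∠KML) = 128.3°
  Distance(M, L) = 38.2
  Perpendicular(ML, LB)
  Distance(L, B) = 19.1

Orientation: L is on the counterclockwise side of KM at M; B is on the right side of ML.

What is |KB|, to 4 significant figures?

66.30

K is at the origin; KM runs at -58.7° with length 25.1, so M = 25.1·(cos -58.7°, sin -58.7°) = (13.04, -21.45). ∠KML = 128.3°, so ML runs at -58.7° + (180° − 128.3°) = -7.000° from the x-axis; with |ML| = 38.2, L = M + 38.2·(cos -7.000°, sin -7.000°) = (50.96, -26.10). ML ⟂ LB; with |LB| = 19.1 on the right of ML, B = L + 19.1·(-0.1219, -0.9925) = (48.63, -45.06). Then |KB| = |B − K| = 66.30.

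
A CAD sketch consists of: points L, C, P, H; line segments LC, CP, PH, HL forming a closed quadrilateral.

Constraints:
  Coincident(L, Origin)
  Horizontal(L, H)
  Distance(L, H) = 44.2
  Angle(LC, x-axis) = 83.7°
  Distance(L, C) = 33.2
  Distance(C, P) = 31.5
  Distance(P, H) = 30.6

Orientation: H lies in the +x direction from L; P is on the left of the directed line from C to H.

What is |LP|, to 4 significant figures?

45.48

L is at the origin; LH is horizontal with |LH| = 44.2 and H in +x, so H = (44.2, 0). LC runs at 83.7° with |LC| = 33.2, so C = (3.643, 33.00). P is determined by |CP| = 31.5 and |PH| = 30.6 together: it lies at the intersection of circle(C, 31.5) and circle(H, 30.6). With |CH| = 52.29, the foot of the radical line on CH is 26.68 from C and the perpendicular offset is √(31.5² − 26.68²) = 16.75. Taking the left-of-CH solution: P = (34.91, 29.15).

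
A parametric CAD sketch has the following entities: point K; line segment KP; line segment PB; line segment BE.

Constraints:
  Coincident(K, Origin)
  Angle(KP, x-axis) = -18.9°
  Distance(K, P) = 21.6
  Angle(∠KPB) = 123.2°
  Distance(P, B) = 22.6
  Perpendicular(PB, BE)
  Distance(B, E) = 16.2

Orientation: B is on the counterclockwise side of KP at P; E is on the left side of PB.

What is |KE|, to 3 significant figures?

34.5

∠KPB = 123.2°, so PB runs at -18.9° + (180° − 123.2°) = 37.9° from the x-axis; with |PB| = 22.6, B = P + 22.6·(cos 37.9°, sin 37.9°) = (38.3, 6.89). PB is perpendicular to BE; with |BE| = 16.2 on the left of PB, E = B + 16.2·(-0.614, 0.789) = (28.3, 19.7). Then |KE| = |E − K| = 34.5.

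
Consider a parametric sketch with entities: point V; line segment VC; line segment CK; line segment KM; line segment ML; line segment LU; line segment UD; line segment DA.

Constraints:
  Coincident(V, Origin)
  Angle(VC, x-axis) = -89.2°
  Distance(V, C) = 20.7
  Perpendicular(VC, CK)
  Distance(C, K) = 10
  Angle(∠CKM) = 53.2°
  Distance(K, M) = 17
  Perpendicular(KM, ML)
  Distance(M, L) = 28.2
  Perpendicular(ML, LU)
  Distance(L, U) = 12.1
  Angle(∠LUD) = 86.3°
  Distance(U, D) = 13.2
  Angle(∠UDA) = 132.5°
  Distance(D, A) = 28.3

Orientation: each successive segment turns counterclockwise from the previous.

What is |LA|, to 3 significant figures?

32.7

V is at the origin; VC runs at -89.2° with length 20.7, so C = (0.289, -20.7). The perpendicularity gives CK at right angles to VC, so CK runs at 0.800°; with |CK| = 10.0, K = (10.3, -20.6). ∠CKM = 53.2° gives KM at 128° from the x-axis; with |KM| = 17.0, M = (-0.0844, -7.09). The perpendicularity gives ML at right angles to KM, so ML runs at -142°; with |ML| = 28.2, L = (-22.4, -24.3). ML ⟂ LU, so LU runs at -52.4°; with |LU| = 12.1, U = (-15.0, -33.9). ∠LUD = 86.3° gives UD at 41.3° from the x-axis; with |UD| = 13.2, D = (-5.13, -25.2). ∠UDA = 132.5° gives DA at 88.8° from the x-axis; with |DA| = 28.3, A = (-4.53, 3.12). Then |LA| = |A − L| = 32.7.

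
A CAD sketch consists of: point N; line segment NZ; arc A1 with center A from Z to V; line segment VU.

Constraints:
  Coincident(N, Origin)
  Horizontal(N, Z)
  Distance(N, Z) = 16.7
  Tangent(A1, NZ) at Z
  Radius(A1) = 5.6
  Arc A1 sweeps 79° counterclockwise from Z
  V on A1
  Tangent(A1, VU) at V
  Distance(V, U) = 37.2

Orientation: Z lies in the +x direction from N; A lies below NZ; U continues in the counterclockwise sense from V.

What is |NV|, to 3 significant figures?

12.1

Since A1 is tangent to NZ there, AZ ⟂ NZ, so A = Z + (0, -5.6) = (16.7, -5.60). On A1, Z sits at bearing 90° from A; a 79° counterclockwise sweep puts V at bearing 169°, so V = A + 5.6·(cos 169°, sin 169°) = (11.2, -4.53). Then |NV| = |V − N| = 12.1.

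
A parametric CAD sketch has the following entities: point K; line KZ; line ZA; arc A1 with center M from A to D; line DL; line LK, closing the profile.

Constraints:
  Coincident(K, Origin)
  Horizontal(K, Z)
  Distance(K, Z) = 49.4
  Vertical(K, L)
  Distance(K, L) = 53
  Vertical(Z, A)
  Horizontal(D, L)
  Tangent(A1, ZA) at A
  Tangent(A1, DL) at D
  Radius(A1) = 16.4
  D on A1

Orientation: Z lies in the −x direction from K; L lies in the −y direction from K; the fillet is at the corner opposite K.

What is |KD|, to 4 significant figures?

62.43

K is at the origin; K and Z share the same y with |KZ| = 49.4 and Z on the −x side, so Z = (-49.40, 0.000). KL is vertical with |KL| = 53.0 and L on the −y side, so L = (0.000, -53.00). The virtual corner opposite K is at (-49.40, -53.00). Tangency of A1 to ZA means the radius MA is perpendicular to ZA and tangency of A1 to DL means the radius MD is perpendicular to DL, with radius 16.4, so the center M sits 16.4 in from both sides at M = (-33.00, -36.60). That places the tangent points at A = (-49.40, -36.60) on ZA and D = (-33.00, -53.00) on DL. Then |KD| = |D − K| = 62.43.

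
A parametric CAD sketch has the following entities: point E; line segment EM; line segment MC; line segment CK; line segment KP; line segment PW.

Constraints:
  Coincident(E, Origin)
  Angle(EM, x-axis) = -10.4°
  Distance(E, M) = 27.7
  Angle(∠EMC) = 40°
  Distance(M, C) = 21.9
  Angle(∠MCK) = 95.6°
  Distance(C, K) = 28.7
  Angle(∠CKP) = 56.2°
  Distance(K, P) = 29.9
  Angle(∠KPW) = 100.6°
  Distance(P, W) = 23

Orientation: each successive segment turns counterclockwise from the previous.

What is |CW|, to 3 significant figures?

18.2

E is at the origin; EM runs at -10.4° with length 27.7, so M = (27.2, -5.00). ∠EMC = 40.0° gives MC at 130° from the x-axis; with |MC| = 21.9, C = (13.3, 11.9). ∠MCK = 95.6° gives CK at -146° from the x-axis; with |CK| = 28.7, K = (-10.5, -4.17). ∠CKP = 56.2° gives KP at -22.2° from the x-axis; with |KP| = 29.9, P = (17.2, -15.5). ∠KPW = 100.6° gives PW at 57.2° from the x-axis; with |PW| = 23.0, W = (29.6, 3.86). Then |CW| = |W − C| = 18.2.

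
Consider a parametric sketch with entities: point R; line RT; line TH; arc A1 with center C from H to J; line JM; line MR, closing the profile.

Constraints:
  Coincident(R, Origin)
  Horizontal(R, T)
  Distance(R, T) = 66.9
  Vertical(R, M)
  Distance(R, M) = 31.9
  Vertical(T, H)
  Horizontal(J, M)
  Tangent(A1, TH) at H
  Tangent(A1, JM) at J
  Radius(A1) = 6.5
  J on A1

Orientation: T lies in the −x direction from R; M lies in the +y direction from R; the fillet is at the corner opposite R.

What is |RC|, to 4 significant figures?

65.52

R is at the origin; R and T share the same y with |RT| = 66.9 and T on the −x side, so T = (-66.90, 0.000). RM is vertical with |RM| = 31.9 and M on the +y side, so M = (0.000, 31.90). The virtual corner opposite R is at (-66.90, 31.90). The tangent condition forces CH to be normal to TH and A1 meets JM tangentially, so CJ is at right angles to JM, with radius 6.5, so the center C sits 6.5 in from both sides at C = (-60.40, 25.40). Then |RC| = |C − R| = 65.52.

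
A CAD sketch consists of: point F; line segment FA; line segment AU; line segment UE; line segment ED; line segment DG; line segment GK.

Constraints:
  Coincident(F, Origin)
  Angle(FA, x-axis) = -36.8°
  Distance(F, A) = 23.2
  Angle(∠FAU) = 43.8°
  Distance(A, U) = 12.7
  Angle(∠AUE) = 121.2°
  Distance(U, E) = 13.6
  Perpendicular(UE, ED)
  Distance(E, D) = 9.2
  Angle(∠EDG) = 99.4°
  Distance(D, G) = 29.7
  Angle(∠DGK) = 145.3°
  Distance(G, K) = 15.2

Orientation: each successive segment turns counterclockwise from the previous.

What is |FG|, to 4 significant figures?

32.84

F is at the origin; FA runs at -36.8° with length 23.2, so A = (18.58, -13.90). ∠FAU = 43.8° gives AU at 99.40° from the x-axis; with |AU| = 12.7, U = (16.50, -1.368). ∠AUE = 121.2° gives UE at 158.2° from the x-axis; with |UE| = 13.6, E = (3.875, 3.683). UE is perpendicular to ED, so ED runs at -111.8°; with |ED| = 9.2, D = (0.4587, -4.859). ∠EDG = 99.4° gives DG at -31.20° from the x-axis; with |DG| = 29.7, G = (25.86, -20.24). Then |FG| = |G − F| = 32.84.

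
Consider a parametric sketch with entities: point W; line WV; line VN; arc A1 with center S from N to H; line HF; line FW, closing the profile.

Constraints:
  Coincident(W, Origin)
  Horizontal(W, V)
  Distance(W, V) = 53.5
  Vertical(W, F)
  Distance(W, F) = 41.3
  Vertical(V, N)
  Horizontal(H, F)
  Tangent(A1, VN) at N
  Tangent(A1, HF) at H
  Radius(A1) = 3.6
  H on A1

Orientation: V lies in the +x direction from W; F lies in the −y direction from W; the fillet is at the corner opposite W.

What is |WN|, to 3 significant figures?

65.4

W is at the origin; W and V share the same y with |WV| = 53.5 and V on the +x side, so V = (53.5, 0.00). W and F share the same x with |WF| = 41.3 and F on the −y side, so F = (0.00, -41.3). The virtual corner opposite W is at (53.5, -41.3). A1 meets VN tangentially, so SN is at right angles to VN and A1 meets HF tangentially, so SH is at right angles to HF, with radius 3.6, so the center S sits 3.6 in from both sides at S = (49.9, -37.7). That places the tangent points at N = (53.5, -37.7) on VN and H = (49.9, -41.3) on HF. Then |WN| = |N − W| = 65.4.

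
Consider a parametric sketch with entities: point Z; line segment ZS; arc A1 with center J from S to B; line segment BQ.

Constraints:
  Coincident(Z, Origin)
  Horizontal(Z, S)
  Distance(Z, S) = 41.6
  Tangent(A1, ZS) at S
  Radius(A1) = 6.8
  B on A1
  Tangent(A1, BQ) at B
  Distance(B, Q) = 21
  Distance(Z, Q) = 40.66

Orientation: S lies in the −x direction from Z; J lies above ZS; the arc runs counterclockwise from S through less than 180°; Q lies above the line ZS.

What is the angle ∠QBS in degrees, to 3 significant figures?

140°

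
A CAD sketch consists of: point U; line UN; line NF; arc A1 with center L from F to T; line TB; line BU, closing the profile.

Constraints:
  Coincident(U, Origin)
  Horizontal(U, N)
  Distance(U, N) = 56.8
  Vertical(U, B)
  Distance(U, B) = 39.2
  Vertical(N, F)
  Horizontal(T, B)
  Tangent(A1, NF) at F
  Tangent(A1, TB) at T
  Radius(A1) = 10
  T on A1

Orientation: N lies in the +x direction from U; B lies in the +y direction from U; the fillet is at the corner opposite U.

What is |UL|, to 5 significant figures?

55.162

U is at the origin; UN is horizontal with |UN| = 56.8 and N on the +x side, so N = (56.800, 0.0000). UB is vertical with |UB| = 39.2 and B on the +y side, so B = (0.0000, 39.200). The virtual corner opposite U is at (56.800, 39.200). Since A1 is tangent to NF there, LF ⟂ NF and the tangent condition forces LT to be normal to TB, with radius 10.0, so the center L sits 10.0 in from both sides at L = (46.800, 29.200). Then |UL| = |L − U| = 55.162.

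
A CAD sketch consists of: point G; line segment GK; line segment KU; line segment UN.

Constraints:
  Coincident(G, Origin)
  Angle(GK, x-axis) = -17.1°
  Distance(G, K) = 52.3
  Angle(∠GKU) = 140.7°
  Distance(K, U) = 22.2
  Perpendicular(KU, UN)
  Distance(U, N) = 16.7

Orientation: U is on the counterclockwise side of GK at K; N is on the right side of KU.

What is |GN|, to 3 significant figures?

80.1

∠GKU = 140.7°, so KU runs at -17.1° + (180° − 140.7°) = 22.2° from the x-axis; with |KU| = 22.2, U = K + 22.2·(cos 22.2°, sin 22.2°) = (70.5, -6.99). KU is perpendicular to UN; with |UN| = 16.7 on the right of KU, N = U + 16.7·(0.378, -0.926) = (76.9, -22.5). Then |GN| = |N − G| = 80.1.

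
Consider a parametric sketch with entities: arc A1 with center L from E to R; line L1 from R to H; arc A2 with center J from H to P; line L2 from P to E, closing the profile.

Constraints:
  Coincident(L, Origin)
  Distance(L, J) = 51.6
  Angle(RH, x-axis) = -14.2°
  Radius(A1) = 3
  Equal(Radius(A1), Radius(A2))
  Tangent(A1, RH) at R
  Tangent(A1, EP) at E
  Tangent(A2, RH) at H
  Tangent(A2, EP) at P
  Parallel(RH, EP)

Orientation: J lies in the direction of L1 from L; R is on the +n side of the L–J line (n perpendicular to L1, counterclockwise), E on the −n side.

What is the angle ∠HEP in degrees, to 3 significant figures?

6.63°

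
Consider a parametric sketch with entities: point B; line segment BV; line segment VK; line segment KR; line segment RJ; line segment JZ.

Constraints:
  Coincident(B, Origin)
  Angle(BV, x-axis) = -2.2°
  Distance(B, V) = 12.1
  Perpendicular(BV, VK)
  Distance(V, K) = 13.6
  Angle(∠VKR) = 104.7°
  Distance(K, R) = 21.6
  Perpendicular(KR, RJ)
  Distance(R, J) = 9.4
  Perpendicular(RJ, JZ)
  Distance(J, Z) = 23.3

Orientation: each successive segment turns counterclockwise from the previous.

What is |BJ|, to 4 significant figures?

14.99

∠VKR = 104.7° gives KR at 163.1° from the x-axis; with |KR| = 21.6, R = (-8.054, 19.40). KR ⟂ RJ, so RJ runs at -106.9°; with |RJ| = 9.4, J = (-10.79, 10.41). Then |BJ| = |J − B| = 14.99.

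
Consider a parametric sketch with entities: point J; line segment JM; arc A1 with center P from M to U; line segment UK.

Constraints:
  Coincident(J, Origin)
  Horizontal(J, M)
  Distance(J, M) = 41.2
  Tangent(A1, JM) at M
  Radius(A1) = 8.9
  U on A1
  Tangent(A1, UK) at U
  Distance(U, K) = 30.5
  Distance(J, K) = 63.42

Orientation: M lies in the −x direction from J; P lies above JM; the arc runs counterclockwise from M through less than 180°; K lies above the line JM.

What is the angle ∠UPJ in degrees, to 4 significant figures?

43.75°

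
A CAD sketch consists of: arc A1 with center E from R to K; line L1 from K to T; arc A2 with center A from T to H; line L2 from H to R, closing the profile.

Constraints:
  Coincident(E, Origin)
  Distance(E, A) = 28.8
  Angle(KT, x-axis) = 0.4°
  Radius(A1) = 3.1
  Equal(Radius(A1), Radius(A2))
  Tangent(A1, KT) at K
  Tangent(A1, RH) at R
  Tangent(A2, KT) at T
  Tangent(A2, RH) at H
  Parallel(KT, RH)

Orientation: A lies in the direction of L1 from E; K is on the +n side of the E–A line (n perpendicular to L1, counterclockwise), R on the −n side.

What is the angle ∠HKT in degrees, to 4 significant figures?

12.15°

The slot axis is L1's direction at 0.4°, so u = (cos 0.4°, sin 0.4°) = (1.000, 0.006981) and n = (−sin 0.4°, cos 0.4°) = (-0.006981, 1.000). E is at the origin and A lies 28.8 along u from E, so A = 28.8·u = (28.80, 0.2011). Tangency of A1 to both parallel lines with radius 3.1 puts K and R at E ± 3.1·n: K = (-0.02164, 3.100), R = (0.02164, -3.100). Equal radii place T and H the same way about A: T = A + 3.1·n = (28.78, 3.301), H = A − 3.1·n = (28.82, -2.899). Then cos ∠HKT = KH·KT / (|KH||KT|), giving 12.15°.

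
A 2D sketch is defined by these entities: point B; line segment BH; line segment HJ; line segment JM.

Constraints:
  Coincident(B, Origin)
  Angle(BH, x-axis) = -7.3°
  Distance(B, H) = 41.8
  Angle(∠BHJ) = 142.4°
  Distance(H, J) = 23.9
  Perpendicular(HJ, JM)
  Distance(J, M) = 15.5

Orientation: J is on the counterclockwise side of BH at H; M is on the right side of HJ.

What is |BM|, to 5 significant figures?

70.231

∠BHJ = 142.4°, so HJ runs at -7.3° + (180° − 142.4°) = 30.300° from the x-axis; with |HJ| = 23.9, J = H + 23.9·(cos 30.300°, sin 30.300°) = (62.096, 6.7469). HJ ⟂ JM; with |JM| = 15.5 on the right of HJ, M = J + 15.5·(0.50453, -0.86340) = (69.917, -6.6357). Then |BM| = |M − B| = 70.231.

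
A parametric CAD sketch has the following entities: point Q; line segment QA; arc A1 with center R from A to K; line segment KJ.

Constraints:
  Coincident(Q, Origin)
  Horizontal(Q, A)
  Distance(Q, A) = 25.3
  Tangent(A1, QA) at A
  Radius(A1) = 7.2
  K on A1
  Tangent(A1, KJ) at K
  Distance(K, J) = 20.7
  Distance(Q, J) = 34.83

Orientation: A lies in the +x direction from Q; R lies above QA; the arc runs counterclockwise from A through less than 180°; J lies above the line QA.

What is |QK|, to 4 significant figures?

33.25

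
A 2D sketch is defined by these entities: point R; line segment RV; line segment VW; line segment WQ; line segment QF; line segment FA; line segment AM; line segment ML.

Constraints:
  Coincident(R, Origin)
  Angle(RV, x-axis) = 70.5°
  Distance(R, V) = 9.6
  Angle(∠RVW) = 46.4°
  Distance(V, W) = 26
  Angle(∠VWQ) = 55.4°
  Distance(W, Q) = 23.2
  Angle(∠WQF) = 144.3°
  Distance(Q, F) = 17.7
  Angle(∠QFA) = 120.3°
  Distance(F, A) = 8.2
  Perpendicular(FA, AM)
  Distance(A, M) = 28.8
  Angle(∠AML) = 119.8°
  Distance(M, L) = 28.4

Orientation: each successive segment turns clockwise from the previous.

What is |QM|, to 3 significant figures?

21.8

∠QFA = 120.3° gives FA at 76.9° from the x-axis; with |FA| = 8.2, A = (-19.0, 9.12). The perpendicularity gives AM at right angles to FA, so AM runs at -13.1°; with |AM| = 28.8, M = (9.03, 2.59). Then |QM| = |M − Q| = 21.8.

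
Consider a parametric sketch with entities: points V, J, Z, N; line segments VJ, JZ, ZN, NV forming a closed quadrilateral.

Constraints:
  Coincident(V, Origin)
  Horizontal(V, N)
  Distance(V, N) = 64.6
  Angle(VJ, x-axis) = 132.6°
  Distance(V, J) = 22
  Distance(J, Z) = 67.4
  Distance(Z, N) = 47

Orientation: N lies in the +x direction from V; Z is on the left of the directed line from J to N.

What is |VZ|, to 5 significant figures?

63.834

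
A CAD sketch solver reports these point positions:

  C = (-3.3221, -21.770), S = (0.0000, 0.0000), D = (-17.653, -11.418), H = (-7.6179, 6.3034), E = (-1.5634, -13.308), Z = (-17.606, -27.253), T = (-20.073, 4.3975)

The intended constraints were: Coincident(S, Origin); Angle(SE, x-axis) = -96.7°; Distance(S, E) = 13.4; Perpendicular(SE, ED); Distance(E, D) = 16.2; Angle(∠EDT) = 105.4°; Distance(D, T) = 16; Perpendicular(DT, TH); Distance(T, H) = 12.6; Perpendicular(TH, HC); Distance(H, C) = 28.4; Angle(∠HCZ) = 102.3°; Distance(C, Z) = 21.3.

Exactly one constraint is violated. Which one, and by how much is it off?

Distance(C, Z) = 21.3 — off by 6.00.

S = (0.00, 0.00) ✓; SE at -96.70° ✓; |SE| = 13.40 ✓; ∠(SE, ED) = 90.00° ✓; |ED| = 16.20 ✓; ∠EDT = 105.4° ✓; |DT| = 16.00 ✓; ∠(DT, TH) = 90.00° ✓; |TH| = 12.60 ✓; ∠(TH, HC) = 90.00° ✓; |HC| = 28.40 ✓; ∠HCZ = 102.3° ✓; |CZ| = 15.30 ✗.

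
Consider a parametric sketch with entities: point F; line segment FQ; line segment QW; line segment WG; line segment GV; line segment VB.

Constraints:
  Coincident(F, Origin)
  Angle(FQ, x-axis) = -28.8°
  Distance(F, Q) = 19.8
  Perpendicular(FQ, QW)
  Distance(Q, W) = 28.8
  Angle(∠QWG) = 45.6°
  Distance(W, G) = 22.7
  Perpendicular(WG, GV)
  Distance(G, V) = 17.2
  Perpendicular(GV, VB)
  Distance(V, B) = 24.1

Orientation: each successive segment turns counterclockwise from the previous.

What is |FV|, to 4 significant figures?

15.63

F is at the origin; FQ runs at -28.8° with length 19.8, so Q = (17.35, -9.539). FQ ⟂ QW, so QW runs at 61.20°; with |QW| = 28.8, W = (31.23, 15.70). ∠QWG = 45.6° gives WG at -164.4° from the x-axis; with |WG| = 22.7, G = (9.362, 9.594). WG ⟂ GV, so GV runs at -74.40°; with |GV| = 17.2, V = (13.99, -6.972). Then |FV| = |V − F| = 15.63.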